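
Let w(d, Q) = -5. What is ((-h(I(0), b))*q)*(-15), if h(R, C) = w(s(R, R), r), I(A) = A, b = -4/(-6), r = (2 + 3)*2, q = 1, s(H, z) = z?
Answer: -75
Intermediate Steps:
r = 10 (r = 5*2 = 10)
b = 2/3 (b = -4*(-1/6) = 2/3 ≈ 0.66667)
h(R, C) = -5
((-h(I(0), b))*q)*(-15) = (-1*(-5)*1)*(-15) = (5*1)*(-15) = 5*(-15) = -75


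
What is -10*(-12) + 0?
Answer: 120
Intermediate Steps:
-10*(-12) + 0 = 120 + 0 = 120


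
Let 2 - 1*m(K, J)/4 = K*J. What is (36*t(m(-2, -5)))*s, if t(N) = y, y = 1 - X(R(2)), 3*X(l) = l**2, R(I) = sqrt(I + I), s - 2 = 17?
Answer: -228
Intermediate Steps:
s = 19 (s = 2 + 17 = 19)
m(K, J) = 8 - 4*J*K (m(K, J) = 8 - 4*K*J = 8 - 4*J*K)
R(I) = sqrt(2)*sqrt(I) (R(I) = sqrt(2*I) = sqrt(2)*sqrt(I))
X(l) = l**2/3
y = -1/3 (y = 1 - (sqrt(2)*sqrt(2))**2/3 = 1 - 2**2/3 = 1 - 4/3 = -1/3 ≈ -0.33333)
t(N) = -1/3
(36*t(m(-2, -5)))*s = (36*(-1/3))*19 = -12*19 = -228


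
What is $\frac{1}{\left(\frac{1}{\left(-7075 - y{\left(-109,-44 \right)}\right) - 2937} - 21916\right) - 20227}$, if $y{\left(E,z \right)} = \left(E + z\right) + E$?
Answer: $- \frac{9750}{410894251} \approx -2.3729 \cdot 10^{-5}$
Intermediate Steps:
$y{\left(E,z \right)} = z + 2 E$
$\frac{1}{\left(\frac{1}{\left(-7075 - y{\left(-109,-44 \right)}\right) - 2937} - 21916\right) - 20227} = \frac{1}{\left(\frac{1}{\left(-7075 - \left(-44 + 2 \left(-109\right)\right)\right) - 2937} - 21916\right) - 20227} = \frac{1}{\left(\frac{1}{\left(-7075 - \left(-44 - 218\right)\right) - 2937} - 21916\right) - 20227} = \frac{1}{\left(\frac{1}{\left(-7075 - -262\right) - 2937} - 21916\right) - 20227} = \frac{1}{\left(\frac{1}{\left(-7075 + 262\right) - 2937} - 21916\right) - 20227} = \frac{1}{\left(\frac{1}{-6813 - 2937} - 21916\right) - 20227} = \frac{1}{\left(\frac{1}{-9750} - 21916\right) - 20227} = \frac{1}{\left(- \frac{1}{9750} - 21916\right) - 20227} = \frac{1}{- \frac{213681001}{9750} - 20227} = \frac{1}{- \frac{410894251}{9750}} = - \frac{9750}{410894251}$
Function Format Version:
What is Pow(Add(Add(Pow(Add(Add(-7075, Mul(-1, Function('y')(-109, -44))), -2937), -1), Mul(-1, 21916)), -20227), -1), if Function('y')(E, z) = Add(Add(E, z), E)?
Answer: Rational(-9750, 410894251) ≈ -2.3729e-5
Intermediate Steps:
Function('y')(E, z) = Add(z, Mul(2, E))
Pow(Add(Add(Pow(Add(Add(-7075, Mul(-1, Function('y')(-109, -44))), -2937), -1), Mul(-1, 21916)), -20227), -1) = Pow(Add(Add(Pow(Add(Add(-7075, Mul(-1, Add(-44, Mul(2, -109)))), -2937), -1), Mul(-1, 21916)), -20227), -1) = Pow(Add(Add(Pow(Add(Add(-7075, Mul(-1, Add(-44, -218))), -2937), -1), -21916), -20227), -1) = Pow(Add(Add(Pow(Add(Add(-7075, Mul(-1, -262)), -2937), -1), -21916), -20227), -1) = Pow(Add(Add(Pow(Add(Add(-7075, 262), -2937), -1), -21916), -20227), -1) = Pow(Add(Add(Pow(Add(-6813, -2937), -1), -21916), -20227), -1) = Pow(Add(Add(Pow(-9750, -1), -21916), -20227), -1) = Pow(Add(Add(Rational(-1, 9750), -21916), -20227), -1) = Pow(Add(Rational(-213681001, 9750), -20227), -1) = Pow(Rational(-410894251, 9750), -1) = Rational(-9750, 410894251)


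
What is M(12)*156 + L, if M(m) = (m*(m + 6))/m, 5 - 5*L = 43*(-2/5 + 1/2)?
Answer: 140407/50 ≈ 2808.1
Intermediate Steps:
L = 7/50 (L = 1 - 43*(-2/5 + 1/2)/5 = 1 - 43/(5*10) = 1 - 1/5*43/10 = 1 - 43/50 = 7/50 ≈ 0.14000)
M(m) = 6 + m (M(m) = (m*(6 + m))/m = 6 + m)
M(12)*156 + L = (6 + 12)*156 + 7/50 = 18*156 + 7/50 = 2808 + 7/50 = 140407/50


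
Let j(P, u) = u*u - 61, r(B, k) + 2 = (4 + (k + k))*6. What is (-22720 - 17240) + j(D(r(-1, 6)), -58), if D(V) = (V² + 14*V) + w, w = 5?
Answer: -36657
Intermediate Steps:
r(B, k) = 22 + 12*k (r(B, k) = -2 + (4 + (k + k))*6 = -2 + (4 + 2*k)*6 = -2 + (24 + 12*k) = 22 + 12*k)
D(V) = 5 + V² + 14*V (D(V) = (V² + 14*V) + 5 = 5 + V² + 14*V)
j(P, u) = -61 + u² (j(P, u) = u² - 61 = -61 + u²)
(-22720 - 17240) + j(D(r(-1, 6)), -58) = (-22720 - 17240) + (-61 + (-58)²) = -39960 + (-61 + 3364) = -39960 + 3303 = -36657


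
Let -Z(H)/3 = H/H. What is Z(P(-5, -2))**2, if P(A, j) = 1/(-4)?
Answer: 9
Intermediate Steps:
P(A, j) = -1/4
Z(H) = -3 (Z(H) = -3*H/H = -3*1 = -3)
Z(P(-5, -2))**2 = (-3)**2 = 9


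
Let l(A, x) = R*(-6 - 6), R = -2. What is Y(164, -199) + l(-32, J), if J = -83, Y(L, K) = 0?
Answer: 24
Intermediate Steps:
l(A, x) = 24 (l(A, x) = -2*(-6 - 6) = -2*(-12) = 24)
Y(164, -199) + l(-32, J) = 0 + 24 = 24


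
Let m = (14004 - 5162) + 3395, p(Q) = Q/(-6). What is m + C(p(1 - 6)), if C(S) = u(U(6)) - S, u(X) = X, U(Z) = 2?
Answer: 73429/6 ≈ 12238.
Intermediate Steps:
p(Q) = -Q/6 (p(Q) = Q*(-⅙) = -Q/6)
C(S) = 2 - S
m = 12237 (m = 8842 + 3395 = 12237)
m + C(p(1 - 6)) = 12237 + (2 - (-1)*(1 - 6)/6) = 12237 + (2 - (-1)*(-5)/6) = 12237 + (2 - 1*⅚) = 12237 + (2 - ⅚) = 12237 + 7/6 = 73429/6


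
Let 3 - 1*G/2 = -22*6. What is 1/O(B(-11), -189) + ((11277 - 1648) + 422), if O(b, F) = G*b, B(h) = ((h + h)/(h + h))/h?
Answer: 2713759/270 ≈ 10051.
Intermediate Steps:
G = 270 (G = 6 - (-44)*6 = 6 - 2*(-132) = 6 + 264 = 270)
B(h) = 1/h (B(h) = ((2*h)/((2*h)))/h = ((2*h)*(1/(2*h)))/h = 1/h)
O(b, F) = 270*b
1/O(B(-11), -189) + ((11277 - 1648) + 422) = 1/(270/(-11)) + ((11277 - 1648) + 422) = 1/(270*(-1/11)) + (9629 + 422) = 1/(-270/11) + 10051 = -11/270 + 10051 = 2713759/270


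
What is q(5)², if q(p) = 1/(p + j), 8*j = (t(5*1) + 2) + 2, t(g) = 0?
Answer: 4/121 ≈ 0.033058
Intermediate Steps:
j = ½ (j = ((0 + 2) + 2)/8 = (2 + 2)/8 = (⅛)*4 = ½ ≈ 0.50000)
q(p) = 1/(½ + p) (q(p) = 1/(p + ½) = 1/(½ + p))
q(5)² = (2/(1 + 2*5))² = (2/(1 + 10))² = (2/11)² = 4/121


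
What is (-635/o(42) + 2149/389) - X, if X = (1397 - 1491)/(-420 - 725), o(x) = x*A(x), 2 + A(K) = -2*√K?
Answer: 8065558141/1533974820 + 635*√42/3444 ≈ 6.4529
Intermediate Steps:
A(K) = -2 - 2*√K
o(x) = x*(-2 - 2*√x)
X = 94/1145 (X = -94/(-1145) = -94*(-1/1145) = 94/1145 ≈ 0.082096)
(-635/o(42) + 2149/389) - X = (-635/(-2*42 - 84*√42) + 2149/389) - 1*94/1145 = (-635/(-84 - 84*√42) + 2149*(1/389)) - 94/1145 = (-635/(-84 - 84*√42) + 2149/389) - 94/1145 = (2149/389 - 635/(-84 - 84*√42)) - 94/1145 = 2424039/445405 - 635/(-84 - 84*√42)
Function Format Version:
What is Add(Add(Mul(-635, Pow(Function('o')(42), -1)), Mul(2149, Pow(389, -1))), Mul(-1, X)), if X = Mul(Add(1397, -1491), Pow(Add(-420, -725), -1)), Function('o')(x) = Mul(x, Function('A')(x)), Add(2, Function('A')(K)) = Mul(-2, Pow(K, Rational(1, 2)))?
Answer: Add(Rational(8065558141, 1533974820), Mul(Rational(635, 3444), Pow(42, Rational(1, 2)))) ≈ 6.4529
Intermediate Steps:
Function('A')(K) = Add(-2, Mul(-2, Pow(K, Rational(1, 2))))
Function('o')(x) = Mul(x, Add(-2, Mul(-2, Pow(x, Rational(1, 2)))))
X = Rational(94, 1145) (X = Mul(-94, Pow(-1145, -1)) = Mul(-94, Rational(-1, 1145)) = Rational(94, 1145) ≈ 0.082096)
Add(Add(Mul(-635, Pow(Function('o')(42), -1)), Mul(2149, Pow(389, -1))), Mul(-1, X)) = Add(Add(Mul(-635, Pow(Add(Mul(-2, 42), Mul(-2, Pow(42, Rational(3, 2)))), -1)), Mul(2149, Pow(389, -1))), Mul(-1, Rational(94, 1145))) = Add(Add(Mul(-635, Pow(Add(-84, Mul(-2, Mul(42, Pow(42, Rational(1, 2))))), -1)), Mul(2149, Rational(1, 389))), Rational(-94, 1145)) = Add(Add(Mul(-635, Pow(Add(-84, Mul(-84, Pow(42, Rational(1, 2)))), -1)), Rational(2149, 389)), Rational(-94, 1145)) = Add(Add(Rational(2149, 389), Mul(-635, Pow(Add(-84, Mul(-84, Pow(42, Rational(1, 2)))), -1))), Rational(-94, 1145)) = Add(Rational(2424039, 445405), Mul(-635, Pow(Add(-84, Mul(-84, Pow(42, Rational(1, 2)))), -1)))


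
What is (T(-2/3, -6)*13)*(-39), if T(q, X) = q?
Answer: 338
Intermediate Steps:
(T(-2/3, -6)*13)*(-39) = (-2/3*13)*(-39) = (-2*1/3*13)*(-39) = -2/3*13*(-39) = -26/3*(-39) = 338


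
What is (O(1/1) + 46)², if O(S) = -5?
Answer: 1681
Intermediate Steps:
(O(1/1) + 46)² = (-5 + 46)² = 41² = 1681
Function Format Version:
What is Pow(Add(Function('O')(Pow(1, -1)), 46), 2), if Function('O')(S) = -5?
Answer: 1681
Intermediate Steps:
Pow(Add(Function('O')(Pow(1, -1)), 46), 2) = Pow(Add(-5, 46), 2) = Pow(41, 2) = 1681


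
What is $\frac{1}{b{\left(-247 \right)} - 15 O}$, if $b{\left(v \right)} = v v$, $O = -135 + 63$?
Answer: $\frac{1}{62089} \approx 1.6106 \cdot 10^{-5}$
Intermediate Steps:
$O = -72$
$b{\left(v \right)} = v^{2}$
$\frac{1}{b{\left(-247 \right)} - 15 O} = \frac{1}{\left(-247\right)^{2} - -1080} = \frac{1}{61009 + 1080} = \frac{1}{62089}$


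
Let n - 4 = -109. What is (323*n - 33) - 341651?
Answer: -375599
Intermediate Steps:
n = -105 (n = 4 - 109 = -105)
(323*n - 33) - 341651 = (323*(-105) - 33) - 341651 = (-33915 - 33) - 341651 = -33948 - 341651 = -375599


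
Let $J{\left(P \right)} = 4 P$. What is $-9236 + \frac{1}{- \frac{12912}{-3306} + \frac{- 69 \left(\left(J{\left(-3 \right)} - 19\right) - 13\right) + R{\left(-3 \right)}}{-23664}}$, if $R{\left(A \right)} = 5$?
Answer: $- \frac{15684615092}{1698253} \approx -9235.7$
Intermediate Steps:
$-9236 + \frac{1}{- \frac{12912}{-3306} + \frac{- 69 \left(\left(J{\left(-3 \right)} - 19\right) - 13\right) + R{\left(-3 \right)}}{-23664}} = -9236 + \frac{1}{- \frac{12912}{-3306} + \frac{- 69 \left(\left(4 \left(-3\right) - 19\right) - 13\right) + 5}{-23664}} = -9236 + \frac{1}{\left(-12912\right) \left(- \frac{1}{3306}\right) + \left(- 69 \left(\left(-12 - 19\right) - 13\right) + 5\right) \left(- \frac{1}{23664}\right)} = -9236 + \frac{1}{\frac{2152}{551} + \left(- 69 \left(-31 - 13\right) + 5\right) \left(- \frac{1}{23664}\right)} = -9236 + \frac{1}{\frac{2152}{551} + \left(\left(-69\right) \left(-44\right) + 5\right) \left(- \frac{1}{23664}\right)} = -9236 + \frac{1}{\frac{2152}{551} + \left(3036 + 5\right) \left(- \frac{1}{23664}\right)} = -9236 + \frac{1}{\frac{2152}{551} + 3041 \left(- \frac{1}{23664}\right)} = -9236 + \frac{1}{\frac{2152}{551} - \frac{3041}{23664}} = -9236 + \frac{1}{\frac{1698253}{449616}} = -9236 + \frac{449616}{1698253} = - \frac{15684615092}{1698253}$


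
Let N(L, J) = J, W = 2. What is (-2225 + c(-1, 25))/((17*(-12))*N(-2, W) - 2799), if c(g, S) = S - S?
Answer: 2225/3207 ≈ 0.69380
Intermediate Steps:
c(g, S) = 0
(-2225 + c(-1, 25))/((17*(-12))*N(-2, W) - 2799) = (-2225 + 0)/((17*(-12))*2 - 2799) = -2225/(-204*2 - 2799) = -2225/(-408 - 2799) = -2225/(-3207) = -2225*(-1/3207) = 2225/3207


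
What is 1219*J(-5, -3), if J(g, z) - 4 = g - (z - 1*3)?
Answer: 6095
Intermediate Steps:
J(g, z) = 7 + g - z (J(g, z) = 4 + (g - (z - 1*3)) = 4 + (g - (z - 3)) = 4 + (g - (-3 + z)) = 4 + (g + (3 - z)) = 4 + (3 + g - z) = 7 + g - z)
1219*J(-5, -3) = 1219*(7 - 5 - 1*(-3)) = 1219*(7 - 5 + 3) = 1219*5 = 6095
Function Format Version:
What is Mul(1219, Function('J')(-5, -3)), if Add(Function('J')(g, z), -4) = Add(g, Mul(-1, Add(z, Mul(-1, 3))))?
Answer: 6095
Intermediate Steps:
Function('J')(g, z) = Add(7, g, Mul(-1, z)) (Function('J')(g, z) = Add(4, Add(g, Mul(-1, Add(z, Mul(-1, 3))))) = Add(4, Add(g, Mul(-1, Add(z, -3)))) = Add(4, Add(g, Mul(-1, Add(-3, z)))) = Add(4, Add(g, Add(3, Mul(-1, z)))) = Add(4, Add(3, g, Mul(-1, z))) = Add(7, g, Mul(-1, z)))
Mul(1219, Function('J')(-5, -3)) = Mul(1219, Add(7, -5, Mul(-1, -3))) = Mul(1219, Add(7, -5, 3)) = Mul(1219, 5) = 6095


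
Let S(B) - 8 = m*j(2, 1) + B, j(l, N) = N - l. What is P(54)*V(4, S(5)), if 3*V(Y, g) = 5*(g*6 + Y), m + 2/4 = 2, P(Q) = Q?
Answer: 6570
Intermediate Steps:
m = 3/2 (m = -½ + 2 = 3/2 ≈ 1.5000)
S(B) = 13/2 + B (S(B) = 8 + (3*(1 - 1*2)/2 + B) = 8 + (3*(1 - 2)/2 + B) = 8 + ((3/2)*(-1) + B) = 8 + (-3/2 + B) = 13/2 + B)
V(Y, g) = 10*g + 5*Y/3 (V(Y, g) = (5*(g*6 + Y))/3 = (5*(6*g + Y))/3 = (5*(Y + 6*g))/3 = (5*Y + 30*g)/3 = 10*g + 5*Y/3)
P(54)*V(4, S(5)) = 54*(10*(13/2 + 5) + (5/3)*4) = 54*(10*(23/2) + 20/3) = 54*(115 + 20/3) = 54*(365/3) = 6570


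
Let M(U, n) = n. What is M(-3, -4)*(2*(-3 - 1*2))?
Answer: 40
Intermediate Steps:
M(-3, -4)*(2*(-3 - 1*2)) = -8*(-3 - 1*2) = -8*(-3 - 2) = -8*(-5) = -4*(-10) = 40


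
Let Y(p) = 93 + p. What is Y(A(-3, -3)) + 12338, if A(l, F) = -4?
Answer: 12427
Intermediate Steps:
Y(A(-3, -3)) + 12338 = (93 - 4) + 12338 = 89 + 12338 = 12427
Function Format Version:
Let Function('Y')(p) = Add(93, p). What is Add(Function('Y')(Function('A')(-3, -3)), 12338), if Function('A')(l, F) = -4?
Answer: 12427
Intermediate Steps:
Add(Function('Y')(Function('A')(-3, -3)), 12338) = Add(Add(93, -4), 12338) = Add(89, 12338) = 12427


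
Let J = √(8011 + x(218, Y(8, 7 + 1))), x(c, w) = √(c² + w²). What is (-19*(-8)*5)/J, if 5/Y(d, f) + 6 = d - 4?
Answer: 760*√2/√(16022 + √190121) ≈ 8.3780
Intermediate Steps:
Y(d, f) = 5/(-10 + d) (Y(d, f) = 5/(-6 + (d - 4)) = 5/(-6 + (-4 + d)) = 5/(-10 + d))
J = √(8011 + √190121/2) (J = √(8011 + √(218² + (5/(-10 + 8))²)) = √(8011 + √(47524 + (5/(-2))²)) = √(8011 + √(47524 + (5*(-½))²)) = √(8011 + √(47524 + (-5/2)²)) = √(8011 + √(47524 + 25/4)) = √(8011 + √(190121/4)) = √(8011 + √190121/2) ≈ 90.714)
(-19*(-8)*5)/J = (-19*(-8)*5)/((√(32044 + 2*√190121)/2)) = (152*5)*(2/√(32044 + 2*√190121)) = 760*(2/√(32044 + 2*√190121)) = 1520/√(32044 + 2*√190121)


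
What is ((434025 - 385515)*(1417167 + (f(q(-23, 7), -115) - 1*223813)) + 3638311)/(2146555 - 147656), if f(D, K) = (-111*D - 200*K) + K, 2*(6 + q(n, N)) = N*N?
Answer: 58903776916/1998899 ≈ 29468.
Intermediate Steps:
q(n, N) = -6 + N²/2 (q(n, N) = -6 + (N*N)/2 = -6 + N²/2)
f(D, K) = -199*K - 111*D (f(D, K) = (-200*K - 111*D) + K = -199*K - 111*D)
((434025 - 385515)*(1417167 + (f(q(-23, 7), -115) - 1*223813)) + 3638311)/(2146555 - 147656) = ((434025 - 385515)*(1417167 + ((-199*(-115) - 111*(-6 + (½)*7²)) - 1*223813)) + 3638311)/(2146555 - 147656) = (48510*(1417167 + ((22885 - 111*(-6 + (½)*49)) - 223813)) + 3638311)/1998899 = (48510*(1417167 + ((22885 - 111*(-6 + 49/2)) - 223813)) + 3638311)*(1/1998899) = (48510*(1417167 + ((22885 - 111*37/2) - 223813)) + 3638311)*(1/1998899) = (48510*(1417167 + ((22885 - 4107/2) - 223813)) + 3638311)*(1/1998899) = (48510*(1417167 + (41663/2 - 223813)) + 3638311)*(1/1998899) = (48510*(1417167 - 405963/2) + 3638311)*(1/1998899) = (48510*(2428371/2) + 3638311)*(1/1998899) = (58900138605 + 3638311)*(1/1998899) = 58903776916*(1/1998899) = 58903776916/1998899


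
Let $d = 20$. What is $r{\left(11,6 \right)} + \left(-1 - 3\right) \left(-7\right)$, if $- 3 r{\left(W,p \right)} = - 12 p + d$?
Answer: $\frac{136}{3} \approx 45.333$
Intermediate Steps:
$r{\left(W,p \right)} = - \frac{20}{3} + 4 p$ ($r{\left(W,p \right)} = - \frac{- 12 p + 20}{3} = - \frac{20 - 12 p}{3} = - \frac{20}{3} + 4 p$)
$r{\left(11,6 \right)} + \left(-1 - 3\right) \left(-7\right) = \left(- \frac{20}{3} + 4 \cdot 6\right) + \left(-1 - 3\right) \left(-7\right) = \left(- \frac{20}{3} + 24\right) - -28 = \frac{52}{3} + 28 = \frac{136}{3}$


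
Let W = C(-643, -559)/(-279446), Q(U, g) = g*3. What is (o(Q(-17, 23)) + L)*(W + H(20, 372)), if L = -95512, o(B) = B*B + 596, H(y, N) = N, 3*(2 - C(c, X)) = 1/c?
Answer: -1063442353784135/31708902 ≈ -3.3538e+7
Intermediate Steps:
C(c, X) = 2 - 1/(3*c)
Q(U, g) = 3*g
o(B) = 596 + B² (o(B) = B² + 596 = 596 + B²)
W = -227/31708902 (W = (2 - ⅓/(-643))/(-279446) = (2 - ⅓*(-1/643))*(-1/279446) = (2 + 1/1929)*(-1/279446) = (3859/1929)*(-1/279446) = -227/31708902 ≈ -7.1589e-6)
(o(Q(-17, 23)) + L)*(W + H(20, 372)) = ((596 + (3*23)²) - 95512)*(-227/31708902 + 372) = ((596 + 69²) - 95512)*(11795711317/31708902) = ((596 + 4761) - 95512)*(11795711317/31708902) = (5357 - 95512)*(11795711317/31708902) = -90155*11795711317/31708902 = -1063442353784135/31708902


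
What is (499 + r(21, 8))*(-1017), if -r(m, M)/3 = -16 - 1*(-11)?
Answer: -522738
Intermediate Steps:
r(m, M) = 15 (r(m, M) = -3*(-16 - 1*(-11)) = -3*(-16 + 11) = -3*(-5) = 15)
(499 + r(21, 8))*(-1017) = (499 + 15)*(-1017) = 514*(-1017) = -522738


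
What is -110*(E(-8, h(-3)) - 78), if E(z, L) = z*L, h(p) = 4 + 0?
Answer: 12100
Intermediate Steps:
h(p) = 4
E(z, L) = L*z
-110*(E(-8, h(-3)) - 78) = -110*(4*(-8) - 78) = -110*(-32 - 78) = -110*(-110) = 12100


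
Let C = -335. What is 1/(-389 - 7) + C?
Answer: -132661/396 ≈ -335.00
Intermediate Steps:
1/(-389 - 7) + C = 1/(-389 - 7) - 335 = 1/(-396) - 335 = -1/396 - 335 = -132661/396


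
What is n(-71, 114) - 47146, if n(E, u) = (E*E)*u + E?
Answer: 527457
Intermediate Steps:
n(E, u) = E + u*E² (n(E, u) = E²*u + E = u*E² + E = E + u*E²)
n(-71, 114) - 47146 = -71*(1 - 71*114) - 47146 = -71*(1 - 8094) - 47146 = -71*(-8093) - 47146 = 574603 - 47146 = 527457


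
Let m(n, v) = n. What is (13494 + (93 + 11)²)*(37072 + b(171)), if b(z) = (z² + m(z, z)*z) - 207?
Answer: 2317885570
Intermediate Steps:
b(z) = -207 + 2*z² (b(z) = (z² + z*z) - 207 = (z² + z²) - 207 = 2*z² - 207 = -207 + 2*z²)
(13494 + (93 + 11)²)*(37072 + b(171)) = (13494 + (93 + 11)²)*(37072 + (-207 + 2*171²)) = (13494 + 104²)*(37072 + (-207 + 2*29241)) = (13494 + 10816)*(37072 + (-207 + 58482)) = 24310*(37072 + 58275) = 24310*95347 = 2317885570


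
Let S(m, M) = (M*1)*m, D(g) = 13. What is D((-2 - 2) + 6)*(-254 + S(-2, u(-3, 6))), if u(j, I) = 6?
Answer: -3458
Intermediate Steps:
S(m, M) = M*m
D((-2 - 2) + 6)*(-254 + S(-2, u(-3, 6))) = 13*(-254 + 6*(-2)) = 13*(-254 - 12) = 13*(-266) = -3458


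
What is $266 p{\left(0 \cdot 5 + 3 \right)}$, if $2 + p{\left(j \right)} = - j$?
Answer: $-1330$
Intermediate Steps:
$p{\left(j \right)} = -2 - j$
$266 p{\left(0 \cdot 5 + 3 \right)} = 266 \left(-2 - \left(0 \cdot 5 + 3\right)\right) = 266 \left(-2 - \left(0 + 3\right)\right) = 266 \left(-2 - 3\right) = 266 \left(-5\right) = -1330$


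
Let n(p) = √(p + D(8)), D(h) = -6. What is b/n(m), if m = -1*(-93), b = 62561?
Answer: 62561*√87/87 ≈ 6707.2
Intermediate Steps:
m = 93
n(p) = √(-6 + p) (n(p) = √(p - 6) = √(-6 + p))
b/n(m) = 62561/(√(-6 + 93)) = 62561/(√87) = 62561*(√87/87) = 62561*√87/87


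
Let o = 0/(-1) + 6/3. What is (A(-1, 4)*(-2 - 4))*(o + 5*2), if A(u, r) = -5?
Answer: 360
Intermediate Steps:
o = 2 (o = 0*(-1) + 6*(⅓) = 0 + 2 = 2)
(A(-1, 4)*(-2 - 4))*(o + 5*2) = (-5*(-2 - 4))*(2 + 5*2) = (-5*(-6))*(2 + 10) = 30*12 = 360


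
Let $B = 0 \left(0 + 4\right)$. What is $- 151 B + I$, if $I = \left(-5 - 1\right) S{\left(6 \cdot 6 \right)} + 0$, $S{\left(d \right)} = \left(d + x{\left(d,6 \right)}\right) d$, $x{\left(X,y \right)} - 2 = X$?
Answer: $-15984$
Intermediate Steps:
$x{\left(X,y \right)} = 2 + X$
$B = 0$ ($B = 0 \cdot 4 = 0$)
$S{\left(d \right)} = d \left(2 + 2 d\right)$ ($S{\left(d \right)} = \left(d + \left(2 + d\right)\right) d = \left(2 + 2 d\right) d = d \left(2 + 2 d\right)$)
$I = -15984$ ($I = \left(-5 - 1\right) 2 \cdot 6 \cdot 6 \left(1 + 6 \cdot 6\right) + 0 = - 6 \cdot 2 \cdot 36 \left(1 + 36\right) + 0 = - 6 \cdot 2 \cdot 36 \cdot 37 + 0 = \left(-6\right) 2664 + 0 = -15984 + 0 = -15984$)
$- 151 B + I = \left(-151\right) 0 - 15984 = 0 - 15984 = -15984$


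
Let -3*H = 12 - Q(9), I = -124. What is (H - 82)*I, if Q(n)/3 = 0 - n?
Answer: 11780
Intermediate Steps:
Q(n) = -3*n (Q(n) = 3*(0 - n) = 3*(-n) = -3*n)
H = -13 (H = -(12 - (-3)*9)/3 = -(12 - 1*(-27))/3 = -(12 + 27)/3 = -1/3*39 = -13)
(H - 82)*I = (-13 - 82)*(-124) = -95*(-124) = 11780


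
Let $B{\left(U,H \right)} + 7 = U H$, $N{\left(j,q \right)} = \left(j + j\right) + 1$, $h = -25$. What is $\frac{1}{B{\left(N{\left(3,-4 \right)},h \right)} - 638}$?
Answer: $- \frac{1}{820} \approx -0.0012195$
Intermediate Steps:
$N{\left(j,q \right)} = 1 + 2 j$ ($N{\left(j,q \right)} = 2 j + 1 = 1 + 2 j$)
$B{\left(U,H \right)} = -7 + H U$ ($B{\left(U,H \right)} = -7 + U H = -7 + H U$)
$\frac{1}{B{\left(N{\left(3,-4 \right)},h \right)} - 638} = \frac{1}{\left(-7 - 25 \left(1 + 2 \cdot 3\right)\right) - 638} = \frac{1}{\left(-7 - 25 \left(1 + 6\right)\right) - 638} = \frac{1}{\left(-7 - 175\right) - 638} = \frac{1}{-182 - 638} = \frac{1}{-820} = - \frac{1}{820}$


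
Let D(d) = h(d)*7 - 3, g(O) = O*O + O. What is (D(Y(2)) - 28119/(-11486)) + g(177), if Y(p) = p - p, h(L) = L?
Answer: 361871577/11486 ≈ 31505.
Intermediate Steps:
g(O) = O + O² (g(O) = O² + O = O + O²)
Y(p) = 0
D(d) = -3 + 7*d (D(d) = d*7 - 3 = 7*d - 3 = -3 + 7*d)
(D(Y(2)) - 28119/(-11486)) + g(177) = ((-3 + 7*0) - 28119/(-11486)) + 177*(1 + 177) = ((-3 + 0) - 28119*(-1/11486)) + 177*178 = (-3 + 28119/11486) + 31506 = -6339/11486 + 31506 = 361871577/11486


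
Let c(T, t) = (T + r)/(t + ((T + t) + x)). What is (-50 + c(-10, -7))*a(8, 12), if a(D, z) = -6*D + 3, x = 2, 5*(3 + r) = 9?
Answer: 24498/11 ≈ 2227.1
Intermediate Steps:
r = -6/5 (r = -3 + (1/5)*9 = -3 + 9/5 = -6/5 ≈ -1.2000)
a(D, z) = 3 - 6*D
c(T, t) = (-6/5 + T)/(2 + T + 2*t) (c(T, t) = (T - 6/5)/(t + ((T + t) + 2)) = (-6/5 + T)/(t + (2 + T + t)) = (-6/5 + T)/(2 + T + 2*t))
(-50 + c(-10, -7))*a(8, 12) = (-50 + (-6/5 - 10)/(2 - 10 + 2*(-7)))*(3 - 6*8) = (-50 - 56/5/(2 - 10 - 14))*(3 - 48) = (-50 - 56/5/(-22))*(-45) = (-50 - 1/22*(-56/5))*(-45) = (-50 + 28/55)*(-45) = -2722/55*(-45) = 24498/11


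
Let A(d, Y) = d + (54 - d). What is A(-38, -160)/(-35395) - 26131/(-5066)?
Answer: 924633181/179311070 ≈ 5.1566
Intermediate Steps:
A(d, Y) = 54
A(-38, -160)/(-35395) - 26131/(-5066) = 54/(-35395) - 26131/(-5066) = 54*(-1/35395) - 26131*(-1/5066) = -54/35395 + 26131/5066 = 924633181/179311070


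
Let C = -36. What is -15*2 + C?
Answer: -66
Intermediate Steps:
-15*2 + C = -15*2 - 36 = -30 - 36 = -66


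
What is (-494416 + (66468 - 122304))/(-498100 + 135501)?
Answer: 550252/362599 ≈ 1.5175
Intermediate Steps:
(-494416 + (66468 - 122304))/(-498100 + 135501) = (-494416 - 55836)/(-362599) = -550252*(-1/362599) = 550252/362599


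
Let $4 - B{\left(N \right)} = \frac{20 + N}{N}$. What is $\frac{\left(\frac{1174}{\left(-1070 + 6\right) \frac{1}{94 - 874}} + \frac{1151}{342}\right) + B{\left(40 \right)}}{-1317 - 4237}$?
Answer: $- \frac{518603}{3324069} \approx -0.15601$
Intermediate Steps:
$B{\left(N \right)} = 4 - \frac{20 + N}{N}$
$\frac{\left(\frac{1174}{\left(-1070 + 6\right) \frac{1}{94 - 874}} + \frac{1151}{342}\right) + B{\left(40 \right)}}{-1317 - 4237} = \frac{\left(\frac{1174}{\left(-1070 + 6\right) \frac{1}{94 - 874}} + \frac{1151}{342}\right) + \left(3 - \frac{20}{40}\right)}{-1317 - 4237} = \frac{\left(\frac{1174}{\left(-1064\right) \frac{1}{-780}} + 1151 \cdot \frac{1}{342}\right) + \left(3 - \frac{1}{2}\right)}{-5554} = \left(\left(\frac{1174}{\left(-1064\right) \left(- \frac{1}{780}\right)} + \frac{1151}{342}\right) + \left(3 - \frac{1}{2}\right)\right) \left(- \frac{1}{5554}\right) = \left(\left(\frac{1174}{\frac{266}{195}} + \frac{1151}{342}\right) + \frac{5}{2}\right) \left(- \frac{1}{5554}\right) = \left(\left(1174 \cdot \frac{195}{266} + \frac{1151}{342}\right) + \frac{5}{2}\right) \left(- \frac{1}{5554}\right) = \left(\left(\frac{114465}{133} + \frac{1151}{342}\right) + \frac{5}{2}\right) \left(- \frac{1}{5554}\right) = \left(\frac{2068427}{2394} + \frac{5}{2}\right) \left(- \frac{1}{5554}\right) = \frac{1037206}{1197} \left(- \frac{1}{5554}\right) = - \frac{518603}{3324069}$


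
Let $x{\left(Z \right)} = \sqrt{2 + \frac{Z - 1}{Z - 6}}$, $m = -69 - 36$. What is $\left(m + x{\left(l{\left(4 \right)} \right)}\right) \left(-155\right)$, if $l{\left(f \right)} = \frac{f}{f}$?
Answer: $16275 - 155 \sqrt{2} \approx 16056.0$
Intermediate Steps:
$l{\left(f \right)} = 1$
$m = -105$
$x{\left(Z \right)} = \sqrt{2 + \frac{-1 + Z}{-6 + Z}}$
$\left(m + x{\left(l{\left(4 \right)} \right)}\right) \left(-155\right) = \left(-105 + \sqrt{\frac{-13 + 3 \cdot 1}{-6 + 1}}\right) \left(-155\right) = \left(-105 + \sqrt{\frac{-13 + 3}{-5}}\right) \left(-155\right) = \left(-105 + \sqrt{\left(- \frac{1}{5}\right) \left(-10\right)}\right) \left(-155\right) = \left(-105 + \sqrt{2}\right) \left(-155\right) = 16275 - 155 \sqrt{2}$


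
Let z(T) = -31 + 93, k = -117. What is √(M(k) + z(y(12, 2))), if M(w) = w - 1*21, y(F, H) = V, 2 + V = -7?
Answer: 2*I*√19 ≈ 8.7178*I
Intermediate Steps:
V = -9 (V = -2 - 7 = -9)
y(F, H) = -9
M(w) = -21 + w (M(w) = w - 21 = -21 + w)
z(T) = 62
√(M(k) + z(y(12, 2))) = √((-21 - 117) + 62) = √(-138 + 62) = √(-76) = 2*I*√19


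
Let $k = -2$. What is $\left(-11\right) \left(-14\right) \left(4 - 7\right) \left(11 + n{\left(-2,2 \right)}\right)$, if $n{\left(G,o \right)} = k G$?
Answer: $-6930$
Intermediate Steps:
$n{\left(G,o \right)} = - 2 G$
$\left(-11\right) \left(-14\right) \left(4 - 7\right) \left(11 + n{\left(-2,2 \right)}\right) = \left(-11\right) \left(-14\right) \left(4 - 7\right) \left(11 - -4\right) = 154 \left(- 3 \left(11 + 4\right)\right) = 154 \left(\left(-3\right) 15\right) = 154 \left(-45\right) = -6930$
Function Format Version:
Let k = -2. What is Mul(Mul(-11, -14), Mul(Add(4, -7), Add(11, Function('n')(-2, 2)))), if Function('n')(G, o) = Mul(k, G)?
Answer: -6930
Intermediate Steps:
Function('n')(G, o) = Mul(-2, G)
Mul(Mul(-11, -14), Mul(Add(4, -7), Add(11, Function('n')(-2, 2)))) = Mul(Mul(-11, -14), Mul(Add(4, -7), Add(11, Mul(-2, -2)))) = Mul(154, Mul(-3, Add(11, 4))) = Mul(154, Mul(-3, 15)) = Mul(154, -45) = -6930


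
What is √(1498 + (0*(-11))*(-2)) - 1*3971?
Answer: -3971 + √1498 ≈ -3932.3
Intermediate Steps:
√(1498 + (0*(-11))*(-2)) - 1*3971 = √(1498 + 0*(-2)) - 3971 = √(1498 + 0) - 3971 = √1498 - 3971 = -3971 + √1498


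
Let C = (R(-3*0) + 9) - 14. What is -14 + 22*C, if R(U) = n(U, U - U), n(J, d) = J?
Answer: -124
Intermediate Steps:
R(U) = U
C = -5 (C = (-3*0 + 9) - 14 = (0 + 9) - 14 = 9 - 14 = -5)
-14 + 22*C = -14 + 22*(-5) = -14 - 110 = -124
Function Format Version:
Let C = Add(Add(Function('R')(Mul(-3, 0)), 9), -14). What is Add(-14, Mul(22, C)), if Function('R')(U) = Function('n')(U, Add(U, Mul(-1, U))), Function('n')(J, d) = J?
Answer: -124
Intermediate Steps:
Function('R')(U) = U
C = -5 (C = Add(Add(Mul(-3, 0), 9), -14) = Add(Add(0, 9), -14) = Add(9, -14) = -5)
Add(-14, Mul(22, C)) = Add(-14, Mul(22, -5)) = Add(-14, -110) = -124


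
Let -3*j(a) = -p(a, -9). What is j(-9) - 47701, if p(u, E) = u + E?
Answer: -47707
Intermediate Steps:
p(u, E) = E + u
j(a) = -3 + a/3 (j(a) = -(-1)*(-9 + a)/3 = -(9 - a)/3 = -3 + a/3)
j(-9) - 47701 = (-3 + (⅓)*(-9)) - 47701 = (-3 - 3) - 47701 = -6 - 47701 = -47707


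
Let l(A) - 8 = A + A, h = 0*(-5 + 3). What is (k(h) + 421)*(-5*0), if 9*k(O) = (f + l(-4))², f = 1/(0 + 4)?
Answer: 0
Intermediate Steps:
h = 0 (h = 0*(-2) = 0)
l(A) = 8 + 2*A (l(A) = 8 + (A + A) = 8 + 2*A)
f = ¼ (f = 1/4 = ¼ ≈ 0.25000)
k(O) = 1/144 (k(O) = (¼ + (8 + 2*(-4)))²/9 = (¼ + (8 - 8))²/9 = (¼ + 0)²/9 = (¼)²/9 = (⅑)*(1/16) = 1/144)
(k(h) + 421)*(-5*0) = (1/144 + 421)*(-5*0) = (60625/144)*0 = 0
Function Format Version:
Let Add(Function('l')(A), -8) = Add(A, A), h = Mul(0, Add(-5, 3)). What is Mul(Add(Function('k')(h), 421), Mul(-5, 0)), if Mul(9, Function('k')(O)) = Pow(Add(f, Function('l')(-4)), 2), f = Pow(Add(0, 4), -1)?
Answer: 0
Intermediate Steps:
h = 0 (h = Mul(0, -2) = 0)
Function('l')(A) = Add(8, Mul(2, A)) (Function('l')(A) = Add(8, Add(A, A)) = Add(8, Mul(2, A)))
f = Rational(1, 4) (f = Pow(4, -1) = Rational(1, 4) ≈ 0.25000)
Function('k')(O) = Rational(1, 144) (Function('k')(O) = Mul(Rational(1, 9), Pow(Add(Rational(1, 4), Add(8, Mul(2, -4))), 2)) = Mul(Rational(1, 9), Pow(Add(Rational(1, 4), Add(8, -8)), 2)) = Mul(Rational(1, 9), Pow(Add(Rational(1, 4), 0), 2)) = Mul(Rational(1, 9), Pow(Rational(1, 4), 2)) = Mul(Rational(1, 9), Rational(1, 16)) = Rational(1, 144))
Mul(Add(Function('k')(h), 421), Mul(-5, 0)) = Mul(Add(Rational(1, 144), 421), Mul(-5, 0)) = Mul(Rational(60625, 144), 0) = 0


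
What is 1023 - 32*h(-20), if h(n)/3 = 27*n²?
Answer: -1035777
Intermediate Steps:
h(n) = 81*n² (h(n) = 3*(27*n²) = 81*n²)
1023 - 32*h(-20) = 1023 - 2592*(-20)² = 1023 - 2592*400 = 1023 - 32*32400 = 1023 - 1036800 = -1035777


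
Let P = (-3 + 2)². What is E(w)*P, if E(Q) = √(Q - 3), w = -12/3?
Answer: I*√7 ≈ 2.6458*I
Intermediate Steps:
P = 1 (P = (-1)² = 1)
w = -4 (w = -12*⅓ = -4)
E(Q) = √(-3 + Q)
E(w)*P = √(-3 - 4)*1 = √(-7)*1 = (I*√7)*1 = I*√7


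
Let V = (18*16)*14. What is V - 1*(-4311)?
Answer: 8343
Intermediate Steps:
V = 4032 (V = 288*14 = 4032)
V - 1*(-4311) = 4032 - 1*(-4311) = 4032 + 4311 = 8343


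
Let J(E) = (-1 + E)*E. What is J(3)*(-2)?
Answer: -12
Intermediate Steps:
J(E) = E*(-1 + E)
J(3)*(-2) = (3*(-1 + 3))*(-2) = (3*2)*(-2) = 6*(-2) = -12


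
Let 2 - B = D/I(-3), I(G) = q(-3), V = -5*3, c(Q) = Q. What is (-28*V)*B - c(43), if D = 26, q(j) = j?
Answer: 4437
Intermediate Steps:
V = -15
I(G) = -3
B = 32/3 (B = 2 - 26/(-3) = 2 - 26*(-1)/3 = 2 - 1*(-26/3) = 2 + 26/3 = 32/3 ≈ 10.667)
(-28*V)*B - c(43) = -28*(-15)*(32/3) - 1*43 = 420*(32/3) - 43 = 4480 - 43 = 4437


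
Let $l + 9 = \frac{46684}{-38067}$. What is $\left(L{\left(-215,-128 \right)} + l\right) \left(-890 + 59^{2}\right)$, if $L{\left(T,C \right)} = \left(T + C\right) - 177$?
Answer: $- \frac{52297073057}{38067} \approx -1.3738 \cdot 10^{6}$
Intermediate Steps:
$L{\left(T,C \right)} = -177 + C + T$ ($L{\left(T,C \right)} = \left(C + T\right) - 177 = -177 + C + T$)
$l = - \frac{389287}{38067}$ ($l = -9 + \frac{46684}{-38067} = -9 + 46684 \left(- \frac{1}{38067}\right) = -9 - \frac{46684}{38067} = - \frac{389287}{38067} \approx -10.226$)
$\left(L{\left(-215,-128 \right)} + l\right) \left(-890 + 59^{2}\right) = \left(\left(-177 - 128 - 215\right) - \frac{389287}{38067}\right) \left(-890 + 59^{2}\right) = \left(-520 - \frac{389287}{38067}\right) \left(-890 + 3481\right) = \left(- \frac{20184127}{38067}\right) 2591 = - \frac{52297073057}{38067}$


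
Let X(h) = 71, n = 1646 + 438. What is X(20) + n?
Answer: 2155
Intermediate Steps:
n = 2084
X(20) + n = 71 + 2084 = 2155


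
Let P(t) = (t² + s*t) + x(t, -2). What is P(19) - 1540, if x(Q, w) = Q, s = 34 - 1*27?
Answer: -1027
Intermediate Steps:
s = 7 (s = 34 - 27 = 7)
P(t) = t² + 8*t (P(t) = (t² + 7*t) + t = t² + 8*t)
P(19) - 1540 = 19*(8 + 19) - 1540 = 19*27 - 1540 = 513 - 1540 = -1027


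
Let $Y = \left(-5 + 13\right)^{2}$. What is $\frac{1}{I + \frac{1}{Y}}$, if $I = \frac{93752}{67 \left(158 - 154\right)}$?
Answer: $\frac{4288}{1500099} \approx 0.0028585$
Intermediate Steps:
$I = \frac{23438}{67}$ ($I = \frac{93752}{67 \cdot 4} = \frac{93752}{268} = 93752 \cdot \frac{1}{268} = \frac{23438}{67} \approx 349.82$)
$Y = 64$ ($Y = 8^{2} = 64$)
$\frac{1}{I + \frac{1}{Y}} = \frac{1}{\frac{23438}{67} + \frac{1}{64}} = \frac{1}{\frac{1500099}{4288}} = \frac{4288}{1500099}$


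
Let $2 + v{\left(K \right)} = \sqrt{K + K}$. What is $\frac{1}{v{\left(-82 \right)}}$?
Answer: $- \frac{1}{84} - \frac{i \sqrt{41}}{84} \approx -0.011905 - 0.076228 i$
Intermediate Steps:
$v{\left(K \right)} = -2 + \sqrt{2} \sqrt{K}$ ($v{\left(K \right)} = -2 + \sqrt{K + K} = -2 + \sqrt{2 K} = -2 + \sqrt{2} \sqrt{K}$)
$\frac{1}{v{\left(-82 \right)}} = \frac{1}{-2 + \sqrt{2} \sqrt{-82}} = \frac{1}{-2 + \sqrt{2} i \sqrt{82}} = \frac{1}{-2 + 2 i \sqrt{41}}$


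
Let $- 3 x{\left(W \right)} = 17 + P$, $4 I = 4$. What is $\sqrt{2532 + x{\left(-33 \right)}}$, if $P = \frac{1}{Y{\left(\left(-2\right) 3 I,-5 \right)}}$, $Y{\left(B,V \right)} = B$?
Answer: $\frac{5 \sqrt{3638}}{6} \approx 50.263$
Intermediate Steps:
$I = 1$ ($I = \frac{1}{4} \cdot 4 = 1$)
$P = - \frac{1}{6}$ ($P = \frac{1}{\left(-2\right) 3 \cdot 1} = \frac{1}{\left(-6\right) 1} = \frac{1}{-6} = - \frac{1}{6} \approx -0.16667$)
$x{\left(W \right)} = - \frac{101}{18}$ ($x{\left(W \right)} = - \frac{17 - \frac{1}{6}}{3} = \left(- \frac{1}{3}\right) \frac{101}{6} = - \frac{101}{18}$)
$\sqrt{2532 + x{\left(-33 \right)}} = \sqrt{2532 - \frac{101}{18}} = \sqrt{\frac{45475}{18}} = \frac{5 \sqrt{3638}}{6}$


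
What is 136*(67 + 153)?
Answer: 29920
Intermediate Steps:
136*(67 + 153) = 136*220 = 29920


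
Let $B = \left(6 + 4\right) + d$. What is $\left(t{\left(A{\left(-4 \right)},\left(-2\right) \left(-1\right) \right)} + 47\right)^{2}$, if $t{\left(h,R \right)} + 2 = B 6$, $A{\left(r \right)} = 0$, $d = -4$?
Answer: $6561$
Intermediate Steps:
$B = 6$ ($B = \left(6 + 4\right) - 4 = 10 - 4 = 6$)
$t{\left(h,R \right)} = 34$ ($t{\left(h,R \right)} = -2 + 6 \cdot 6 = -2 + 36 = 34$)
$\left(t{\left(A{\left(-4 \right)},\left(-2\right) \left(-1\right) \right)} + 47\right)^{2} = \left(34 + 47\right)^{2} = 81^{2} = 6561$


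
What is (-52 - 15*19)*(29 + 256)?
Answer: -96045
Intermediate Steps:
(-52 - 15*19)*(29 + 256) = (-52 - 285)*285 = -337*285 = -96045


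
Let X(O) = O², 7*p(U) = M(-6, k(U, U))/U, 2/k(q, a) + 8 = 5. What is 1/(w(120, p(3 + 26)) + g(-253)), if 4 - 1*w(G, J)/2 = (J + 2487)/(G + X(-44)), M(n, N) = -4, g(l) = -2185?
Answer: -208684/454809925 ≈ -0.00045884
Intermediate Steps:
k(q, a) = -⅔ (k(q, a) = 2/(-8 + 5) = 2/(-3) = 2*(-⅓) = -⅔)
p(U) = -4/(7*U) (p(U) = (-4/U)/7 = -4/(7*U))
w(G, J) = 8 - 2*(2487 + J)/(1936 + G) (w(G, J) = 8 - 2*(J + 2487)/(G + (-44)²) = 8 - 2*(2487 + J)/(G + 1936) = 8 - 2*(2487 + J)/(1936 + G))
1/(w(120, p(3 + 26)) + g(-253)) = 1/(2*(5257 - (-4)/(7*(3 + 26)) + 4*120)/(1936 + 120) - 2185) = 1/(2*(5257 - (-4)/(7*29) + 480)/2056 - 2185) = 1/(2*(1/2056)*(5257 - (-4)/(7*29) + 480) - 2185) = 1/(2*(1/2056)*(5257 - 1*(-4/203) + 480) - 2185) = 1/(2*(1/2056)*(5257 + 4/203 + 480) - 2185) = 1/(2*(1/2056)*(1164615/203) - 2185) = 1/(1164615/208684 - 2185) = 1/(-454809925/208684) = -208684/454809925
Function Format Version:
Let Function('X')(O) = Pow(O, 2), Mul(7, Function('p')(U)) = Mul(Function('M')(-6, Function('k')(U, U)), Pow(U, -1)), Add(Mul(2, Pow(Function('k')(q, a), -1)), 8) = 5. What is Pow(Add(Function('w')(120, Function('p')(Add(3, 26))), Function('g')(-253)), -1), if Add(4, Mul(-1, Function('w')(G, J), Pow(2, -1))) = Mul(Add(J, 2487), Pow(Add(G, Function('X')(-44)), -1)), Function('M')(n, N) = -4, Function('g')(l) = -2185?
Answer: Rational(-208684, 454809925) ≈ -0.00045884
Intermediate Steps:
Function('k')(q, a) = Rational(-2, 3) (Function('k')(q, a) = Mul(2, Pow(Add(-8, 5), -1)) = Mul(2, Pow(-3, -1)) = Mul(2, Rational(-1, 3)) = Rational(-2, 3))
Function('p')(U) = Mul(Rational(-4, 7), Pow(U, -1)) (Function('p')(U) = Mul(Rational(1, 7), Mul(-4, Pow(U, -1))) = Mul(Rational(-4, 7), Pow(U, -1)))
Function('w')(G, J) = Add(8, Mul(-2, Pow(Add(1936, G), -1), Add(2487, J))) (Function('w')(G, J) = Add(8, Mul(-2, Mul(Add(J, 2487), Pow(Add(G, Pow(-44, 2)), -1)))) = Add(8, Mul(-2, Mul(Add(2487, J), Pow(Add(G, 1936), -1)))) = Add(8, Mul(-2, Mul(Add(2487, J), Pow(Add(1936, G), -1)))) = Add(8, Mul(-2, Mul(Pow(Add(1936, G), -1), Add(2487, J)))) = Add(8, Mul(-2, Pow(Add(1936, G), -1), Add(2487, J))))
Pow(Add(Function('w')(120, Function('p')(Add(3, 26))), Function('g')(-253)), -1) = Pow(Add(Mul(2, Pow(Add(1936, 120), -1), Add(5257, Mul(-1, Mul(Rational(-4, 7), Pow(Add(3, 26), -1))), Mul(4, 120))), -2185), -1) = Pow(Add(Mul(2, Pow(2056, -1), Add(5257, Mul(-1, Mul(Rational(-4, 7), Pow(29, -1))), 480)), -2185), -1) = Pow(Add(Mul(2, Rational(1, 2056), Add(5257, Mul(-1, Mul(Rational(-4, 7), Rational(1, 29))), 480)), -2185), -1) = Pow(Add(Mul(2, Rational(1, 2056), Add(5257, Mul(-1, Rational(-4, 203)), 480)), -2185), -1) = Pow(Add(Mul(2, Rational(1, 2056), Add(5257, Rational(4, 203), 480)), -2185), -1) = Pow(Add(Mul(2, Rational(1, 2056), Rational(1164615, 203)), -2185), -1) = Pow(Add(Rational(1164615, 208684), -2185), -1) = Pow(Rational(-454809925, 208684), -1) = Rational(-208684, 454809925)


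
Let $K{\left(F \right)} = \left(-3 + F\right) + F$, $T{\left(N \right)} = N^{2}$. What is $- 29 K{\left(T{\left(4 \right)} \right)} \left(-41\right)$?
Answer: $34481$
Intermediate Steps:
$K{\left(F \right)} = -3 + 2 F$
$- 29 K{\left(T{\left(4 \right)} \right)} \left(-41\right) = - 29 \left(-3 + 2 \cdot 4^{2}\right) \left(-41\right) = - 29 \left(-3 + 2 \cdot 16\right) \left(-41\right) = - 29 \left(-3 + 32\right) \left(-41\right) = \left(-29\right) 29 \left(-41\right) = \left(-841\right) \left(-41\right) = 34481$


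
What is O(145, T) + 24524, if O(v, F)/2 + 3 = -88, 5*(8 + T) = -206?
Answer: 24342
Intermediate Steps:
T = -246/5 (T = -8 + (1/5)*(-206) = -8 - 206/5 = -246/5 ≈ -49.200)
O(v, F) = -182 (O(v, F) = -6 + 2*(-88) = -6 - 176 = -182)
O(145, T) + 24524 = -182 + 24524 = 24342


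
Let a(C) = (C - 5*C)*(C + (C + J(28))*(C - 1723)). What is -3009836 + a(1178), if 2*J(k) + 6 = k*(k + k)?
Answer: 5022229788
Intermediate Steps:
J(k) = -3 + k² (J(k) = -3 + (k*(k + k))/2 = -3 + (k*(2*k))/2 = -3 + (2*k²)/2 = -3 + k²)
a(C) = -4*C*(C + (-1723 + C)*(781 + C)) (a(C) = (C - 5*C)*(C + (C + (-3 + 28²))*(C - 1723)) = (-4*C)*(C + (C + (-3 + 784))*(-1723 + C)) = (-4*C)*(C + (C + 781)*(-1723 + C)) = (-4*C)*(C + (781 + C)*(-1723 + C)) = (-4*C)*(C + (-1723 + C)*(781 + C)) = -4*C*(C + (-1723 + C)*(781 + C)))
-3009836 + a(1178) = -3009836 + 4*1178*(1345663 - 1*1178² + 941*1178) = -3009836 + 4*1178*(1345663 - 1*1387684 + 1108498) = -3009836 + 4*1178*(1345663 - 1387684 + 1108498) = -3009836 + 4*1178*1066477 = -3009836 + 5025239624 = 5022229788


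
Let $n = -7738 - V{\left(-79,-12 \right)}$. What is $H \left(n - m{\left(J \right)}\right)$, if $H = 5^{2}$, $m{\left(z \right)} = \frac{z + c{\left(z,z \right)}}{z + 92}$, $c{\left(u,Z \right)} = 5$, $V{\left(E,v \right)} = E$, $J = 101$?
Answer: $- \frac{36957325}{193} \approx -1.9149 \cdot 10^{5}$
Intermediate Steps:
$n = -7659$ ($n = -7738 - -79 = -7738 + 79 = -7659$)
$m{\left(z \right)} = \frac{5 + z}{92 + z}$ ($m{\left(z \right)} = \frac{z + 5}{z + 92} = \frac{5 + z}{92 + z}$)
$H = 25$
$H \left(n - m{\left(J \right)}\right) = 25 \left(-7659 - \frac{5 + 101}{92 + 101}\right) = 25 \left(-7659 - \frac{1}{193} \cdot 106\right) = 25 \left(-7659 - \frac{106}{193}\right) = 25 \left(- \frac{1478293}{193}\right) = - \frac{36957325}{193}$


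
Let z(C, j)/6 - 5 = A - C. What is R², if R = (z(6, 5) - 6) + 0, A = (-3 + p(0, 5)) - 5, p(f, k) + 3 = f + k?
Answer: 2304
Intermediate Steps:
p(f, k) = -3 + f + k (p(f, k) = -3 + (f + k) = -3 + f + k)
A = -6 (A = (-3 + (-3 + 0 + 5)) - 5 = (-3 + 2) - 5 = -1 - 5 = -6)
z(C, j) = -6 - 6*C (z(C, j) = 30 + 6*(-6 - C) = 30 + (-36 - 6*C) = -6 - 6*C)
R = -48 (R = ((-6 - 6*6) - 6) + 0 = ((-6 - 36) - 6) + 0 = (-42 - 6) + 0 = -48 + 0 = -48)
R² = (-48)² = 2304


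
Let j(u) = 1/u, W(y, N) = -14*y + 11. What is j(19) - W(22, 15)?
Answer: 5644/19 ≈ 297.05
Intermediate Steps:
W(y, N) = 11 - 14*y
j(19) - W(22, 15) = 1/19 - (11 - 14*22) = 1/19 - (11 - 308) = 1/19 - 1*(-297) = 1/19 + 297 = 5644/19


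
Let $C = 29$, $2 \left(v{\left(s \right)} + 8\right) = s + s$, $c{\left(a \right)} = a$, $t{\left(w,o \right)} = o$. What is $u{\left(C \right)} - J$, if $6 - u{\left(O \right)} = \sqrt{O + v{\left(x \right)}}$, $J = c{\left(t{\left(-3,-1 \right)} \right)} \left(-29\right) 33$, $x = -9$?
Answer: $-951 - 2 \sqrt{3} \approx -954.46$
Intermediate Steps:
$v{\left(s \right)} = -8 + s$ ($v{\left(s \right)} = -8 + \frac{s + s}{2} = -8 + \frac{2 s}{2} = -8 + s$)
$J = 957$ ($J = \left(-1\right) \left(-29\right) 33 = 29 \cdot 33 = 957$)
$u{\left(O \right)} = 6 - \sqrt{-17 + O}$ ($u{\left(O \right)} = 6 - \sqrt{O - 17} = 6 - \sqrt{-17 + O}$)
$u{\left(C \right)} - J = \left(6 - \sqrt{-17 + 29}\right) - 957 = \left(6 - \sqrt{12}\right) - 957 = \left(6 - 2 \sqrt{3}\right) - 957 = -951 - 2 \sqrt{3}$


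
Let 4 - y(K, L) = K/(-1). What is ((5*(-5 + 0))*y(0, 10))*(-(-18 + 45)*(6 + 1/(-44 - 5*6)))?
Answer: 598050/37 ≈ 16164.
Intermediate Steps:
y(K, L) = 4 + K (y(K, L) = 4 - K/(-1) = 4 - K*(-1) = 4 - (-1)*K = 4 + K)
((5*(-5 + 0))*y(0, 10))*(-(-18 + 45)*(6 + 1/(-44 - 5*6))) = ((5*(-5 + 0))*(4 + 0))*(-(-18 + 45)*(6 + 1/(-44 - 5*6))) = ((5*(-5))*4)*(-27*(6 + 1/(-44 - 30))) = (-25*4)*(-27*(6 + 1/(-74))) = -(-100)*27*(6 - 1/74) = -(-100)*27*(443/74) = -(-100)*11961/74 = -100*(-11961/74) = 598050/37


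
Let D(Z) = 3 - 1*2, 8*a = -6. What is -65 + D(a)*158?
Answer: 93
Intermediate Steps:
a = -¾ (a = (⅛)*(-6) = -¾ ≈ -0.75000)
D(Z) = 1 (D(Z) = 3 - 2 = 1)
-65 + D(a)*158 = -65 + 1*158 = -65 + 158 = 93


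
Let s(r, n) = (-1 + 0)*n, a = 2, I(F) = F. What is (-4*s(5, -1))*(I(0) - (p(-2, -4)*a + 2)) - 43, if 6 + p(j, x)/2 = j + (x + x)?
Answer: -291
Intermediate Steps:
p(j, x) = -12 + 2*j + 4*x (p(j, x) = -12 + 2*(j + (x + x)) = -12 + 2*(j + 2*x) = -12 + (2*j + 4*x) = -12 + 2*j + 4*x)
s(r, n) = -n
(-4*s(5, -1))*(I(0) - (p(-2, -4)*a + 2)) - 43 = (-(-4)*(-1))*(0 - ((-12 + 2*(-2) + 4*(-4))*2 + 2)) - 43 = (-4*1)*(0 - ((-12 - 4 - 16)*2 + 2)) - 43 = -4*(0 - (-32*2 + 2)) - 43 = -4*(0 - (-64 + 2)) - 43 = -4*(0 - 1*(-62)) - 43 = -4*(0 + 62) - 43 = -4*62 - 43 = -248 - 43 = -291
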